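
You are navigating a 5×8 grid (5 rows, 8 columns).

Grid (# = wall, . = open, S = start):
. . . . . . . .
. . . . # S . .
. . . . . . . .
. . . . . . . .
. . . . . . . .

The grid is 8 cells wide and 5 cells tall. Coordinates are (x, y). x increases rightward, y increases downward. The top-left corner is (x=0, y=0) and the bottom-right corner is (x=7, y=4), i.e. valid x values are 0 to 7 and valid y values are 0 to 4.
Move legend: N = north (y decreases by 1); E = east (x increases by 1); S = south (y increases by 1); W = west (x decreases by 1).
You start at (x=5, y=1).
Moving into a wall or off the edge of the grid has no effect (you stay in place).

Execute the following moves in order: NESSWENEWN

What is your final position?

Answer: Final position: (x=6, y=0)

Derivation:
Start: (x=5, y=1)
  N (north): (x=5, y=1) -> (x=5, y=0)
  E (east): (x=5, y=0) -> (x=6, y=0)
  S (south): (x=6, y=0) -> (x=6, y=1)
  S (south): (x=6, y=1) -> (x=6, y=2)
  W (west): (x=6, y=2) -> (x=5, y=2)
  E (east): (x=5, y=2) -> (x=6, y=2)
  N (north): (x=6, y=2) -> (x=6, y=1)
  E (east): (x=6, y=1) -> (x=7, y=1)
  W (west): (x=7, y=1) -> (x=6, y=1)
  N (north): (x=6, y=1) -> (x=6, y=0)
Final: (x=6, y=0)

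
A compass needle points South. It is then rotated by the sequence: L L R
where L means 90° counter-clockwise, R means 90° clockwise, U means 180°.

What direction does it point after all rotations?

Answer: Final heading: East

Derivation:
Start: South
  L (left (90° counter-clockwise)) -> East
  L (left (90° counter-clockwise)) -> North
  R (right (90° clockwise)) -> East
Final: East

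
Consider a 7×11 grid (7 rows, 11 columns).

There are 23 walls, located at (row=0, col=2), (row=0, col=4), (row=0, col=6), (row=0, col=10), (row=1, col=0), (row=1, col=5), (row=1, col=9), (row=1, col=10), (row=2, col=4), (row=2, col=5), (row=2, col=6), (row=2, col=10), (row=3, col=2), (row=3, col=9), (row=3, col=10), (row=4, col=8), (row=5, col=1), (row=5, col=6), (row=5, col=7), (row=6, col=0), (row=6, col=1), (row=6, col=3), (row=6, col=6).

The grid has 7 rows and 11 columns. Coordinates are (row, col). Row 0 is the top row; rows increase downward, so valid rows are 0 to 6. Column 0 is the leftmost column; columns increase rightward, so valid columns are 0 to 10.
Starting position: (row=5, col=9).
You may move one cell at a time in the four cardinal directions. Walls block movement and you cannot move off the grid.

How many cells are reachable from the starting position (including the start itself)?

BFS flood-fill from (row=5, col=9):
  Distance 0: (row=5, col=9)
  Distance 1: (row=4, col=9), (row=5, col=8), (row=5, col=10), (row=6, col=9)
  Distance 2: (row=4, col=10), (row=6, col=8), (row=6, col=10)
  Distance 3: (row=6, col=7)
Total reachable: 9 (grid has 54 open cells total)

Answer: Reachable cells: 9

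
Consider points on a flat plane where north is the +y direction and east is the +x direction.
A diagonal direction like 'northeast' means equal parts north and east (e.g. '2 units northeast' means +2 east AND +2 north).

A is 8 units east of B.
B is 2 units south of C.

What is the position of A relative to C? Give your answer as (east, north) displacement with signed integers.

Answer: A is at (east=8, north=-2) relative to C.

Derivation:
Place C at the origin (east=0, north=0).
  B is 2 units south of C: delta (east=+0, north=-2); B at (east=0, north=-2).
  A is 8 units east of B: delta (east=+8, north=+0); A at (east=8, north=-2).
Therefore A relative to C: (east=8, north=-2).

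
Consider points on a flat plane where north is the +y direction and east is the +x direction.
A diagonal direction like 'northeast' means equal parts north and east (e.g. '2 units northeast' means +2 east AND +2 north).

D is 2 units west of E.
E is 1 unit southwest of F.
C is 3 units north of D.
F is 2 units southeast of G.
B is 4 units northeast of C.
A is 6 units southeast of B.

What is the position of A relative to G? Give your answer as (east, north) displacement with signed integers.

Answer: A is at (east=9, north=-2) relative to G.

Derivation:
Place G at the origin (east=0, north=0).
  F is 2 units southeast of G: delta (east=+2, north=-2); F at (east=2, north=-2).
  E is 1 unit southwest of F: delta (east=-1, north=-1); E at (east=1, north=-3).
  D is 2 units west of E: delta (east=-2, north=+0); D at (east=-1, north=-3).
  C is 3 units north of D: delta (east=+0, north=+3); C at (east=-1, north=0).
  B is 4 units northeast of C: delta (east=+4, north=+4); B at (east=3, north=4).
  A is 6 units southeast of B: delta (east=+6, north=-6); A at (east=9, north=-2).
Therefore A relative to G: (east=9, north=-2).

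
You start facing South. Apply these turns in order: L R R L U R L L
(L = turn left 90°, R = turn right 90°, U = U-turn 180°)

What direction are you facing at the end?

Answer: Final heading: West

Derivation:
Start: South
  L (left (90° counter-clockwise)) -> East
  R (right (90° clockwise)) -> South
  R (right (90° clockwise)) -> West
  L (left (90° counter-clockwise)) -> South
  U (U-turn (180°)) -> North
  R (right (90° clockwise)) -> East
  L (left (90° counter-clockwise)) -> North
  L (left (90° counter-clockwise)) -> West
Final: West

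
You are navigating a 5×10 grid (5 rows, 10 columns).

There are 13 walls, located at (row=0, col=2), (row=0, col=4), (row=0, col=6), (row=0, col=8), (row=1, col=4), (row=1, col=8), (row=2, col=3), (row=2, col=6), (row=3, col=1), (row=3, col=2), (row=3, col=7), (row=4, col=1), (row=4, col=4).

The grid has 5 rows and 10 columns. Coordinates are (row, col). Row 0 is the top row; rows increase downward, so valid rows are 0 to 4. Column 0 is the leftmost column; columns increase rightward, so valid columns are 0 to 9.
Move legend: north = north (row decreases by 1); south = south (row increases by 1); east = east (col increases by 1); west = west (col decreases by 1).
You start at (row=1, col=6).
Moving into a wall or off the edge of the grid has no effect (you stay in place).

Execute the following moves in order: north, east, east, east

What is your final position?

Start: (row=1, col=6)
  north (north): blocked, stay at (row=1, col=6)
  east (east): (row=1, col=6) -> (row=1, col=7)
  east (east): blocked, stay at (row=1, col=7)
  east (east): blocked, stay at (row=1, col=7)
Final: (row=1, col=7)

Answer: Final position: (row=1, col=7)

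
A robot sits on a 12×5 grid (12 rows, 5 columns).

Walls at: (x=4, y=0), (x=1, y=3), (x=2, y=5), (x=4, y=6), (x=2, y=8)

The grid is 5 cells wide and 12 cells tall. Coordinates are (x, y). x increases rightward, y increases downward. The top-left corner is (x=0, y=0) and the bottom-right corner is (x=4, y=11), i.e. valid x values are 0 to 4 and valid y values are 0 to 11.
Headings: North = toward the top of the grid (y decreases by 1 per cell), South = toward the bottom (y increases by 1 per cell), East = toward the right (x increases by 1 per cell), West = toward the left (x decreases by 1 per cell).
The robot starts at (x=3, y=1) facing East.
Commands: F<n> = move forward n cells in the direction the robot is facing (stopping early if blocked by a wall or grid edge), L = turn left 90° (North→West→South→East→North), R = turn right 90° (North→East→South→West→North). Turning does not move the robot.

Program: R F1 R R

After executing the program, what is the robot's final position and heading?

Start: (x=3, y=1), facing East
  R: turn right, now facing South
  F1: move forward 1, now at (x=3, y=2)
  R: turn right, now facing West
  R: turn right, now facing North
Final: (x=3, y=2), facing North

Answer: Final position: (x=3, y=2), facing North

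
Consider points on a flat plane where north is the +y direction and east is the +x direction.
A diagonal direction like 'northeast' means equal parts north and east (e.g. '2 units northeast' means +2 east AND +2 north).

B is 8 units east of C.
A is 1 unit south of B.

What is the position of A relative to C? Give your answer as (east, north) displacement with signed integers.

Place C at the origin (east=0, north=0).
  B is 8 units east of C: delta (east=+8, north=+0); B at (east=8, north=0).
  A is 1 unit south of B: delta (east=+0, north=-1); A at (east=8, north=-1).
Therefore A relative to C: (east=8, north=-1).

Answer: A is at (east=8, north=-1) relative to C.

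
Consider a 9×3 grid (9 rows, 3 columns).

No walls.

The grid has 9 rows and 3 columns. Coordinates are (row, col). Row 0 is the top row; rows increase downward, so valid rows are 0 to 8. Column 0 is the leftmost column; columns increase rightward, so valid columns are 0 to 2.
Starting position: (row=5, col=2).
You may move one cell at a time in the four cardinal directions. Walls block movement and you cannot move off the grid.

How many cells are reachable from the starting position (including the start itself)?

Answer: Reachable cells: 27

Derivation:
BFS flood-fill from (row=5, col=2):
  Distance 0: (row=5, col=2)
  Distance 1: (row=4, col=2), (row=5, col=1), (row=6, col=2)
  Distance 2: (row=3, col=2), (row=4, col=1), (row=5, col=0), (row=6, col=1), (row=7, col=2)
  Distance 3: (row=2, col=2), (row=3, col=1), (row=4, col=0), (row=6, col=0), (row=7, col=1), (row=8, col=2)
  Distance 4: (row=1, col=2), (row=2, col=1), (row=3, col=0), (row=7, col=0), (row=8, col=1)
  Distance 5: (row=0, col=2), (row=1, col=1), (row=2, col=0), (row=8, col=0)
  Distance 6: (row=0, col=1), (row=1, col=0)
  Distance 7: (row=0, col=0)
Total reachable: 27 (grid has 27 open cells total)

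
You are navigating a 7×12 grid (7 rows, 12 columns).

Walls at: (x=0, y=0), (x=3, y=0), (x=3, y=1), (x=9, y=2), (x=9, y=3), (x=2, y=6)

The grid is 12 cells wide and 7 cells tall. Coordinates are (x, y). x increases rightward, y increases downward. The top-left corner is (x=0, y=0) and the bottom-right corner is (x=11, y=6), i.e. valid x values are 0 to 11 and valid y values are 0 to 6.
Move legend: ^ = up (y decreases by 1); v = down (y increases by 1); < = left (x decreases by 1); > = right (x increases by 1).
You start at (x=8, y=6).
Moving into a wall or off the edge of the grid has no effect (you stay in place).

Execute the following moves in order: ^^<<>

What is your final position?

Answer: Final position: (x=7, y=4)

Derivation:
Start: (x=8, y=6)
  ^ (up): (x=8, y=6) -> (x=8, y=5)
  ^ (up): (x=8, y=5) -> (x=8, y=4)
  < (left): (x=8, y=4) -> (x=7, y=4)
  < (left): (x=7, y=4) -> (x=6, y=4)
  > (right): (x=6, y=4) -> (x=7, y=4)
Final: (x=7, y=4)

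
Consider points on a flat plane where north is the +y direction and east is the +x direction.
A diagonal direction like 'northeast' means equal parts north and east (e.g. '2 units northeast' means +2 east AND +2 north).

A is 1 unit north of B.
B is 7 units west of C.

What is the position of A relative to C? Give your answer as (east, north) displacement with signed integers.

Answer: A is at (east=-7, north=1) relative to C.

Derivation:
Place C at the origin (east=0, north=0).
  B is 7 units west of C: delta (east=-7, north=+0); B at (east=-7, north=0).
  A is 1 unit north of B: delta (east=+0, north=+1); A at (east=-7, north=1).
Therefore A relative to C: (east=-7, north=1).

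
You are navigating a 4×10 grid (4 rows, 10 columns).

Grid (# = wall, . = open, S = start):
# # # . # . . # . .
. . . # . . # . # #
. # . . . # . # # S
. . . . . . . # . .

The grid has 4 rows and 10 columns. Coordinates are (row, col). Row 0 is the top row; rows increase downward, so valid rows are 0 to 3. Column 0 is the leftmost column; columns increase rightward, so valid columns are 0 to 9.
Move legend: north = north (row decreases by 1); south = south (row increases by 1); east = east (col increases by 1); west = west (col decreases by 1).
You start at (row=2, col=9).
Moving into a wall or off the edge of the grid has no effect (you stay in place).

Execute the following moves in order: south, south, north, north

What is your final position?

Start: (row=2, col=9)
  south (south): (row=2, col=9) -> (row=3, col=9)
  south (south): blocked, stay at (row=3, col=9)
  north (north): (row=3, col=9) -> (row=2, col=9)
  north (north): blocked, stay at (row=2, col=9)
Final: (row=2, col=9)

Answer: Final position: (row=2, col=9)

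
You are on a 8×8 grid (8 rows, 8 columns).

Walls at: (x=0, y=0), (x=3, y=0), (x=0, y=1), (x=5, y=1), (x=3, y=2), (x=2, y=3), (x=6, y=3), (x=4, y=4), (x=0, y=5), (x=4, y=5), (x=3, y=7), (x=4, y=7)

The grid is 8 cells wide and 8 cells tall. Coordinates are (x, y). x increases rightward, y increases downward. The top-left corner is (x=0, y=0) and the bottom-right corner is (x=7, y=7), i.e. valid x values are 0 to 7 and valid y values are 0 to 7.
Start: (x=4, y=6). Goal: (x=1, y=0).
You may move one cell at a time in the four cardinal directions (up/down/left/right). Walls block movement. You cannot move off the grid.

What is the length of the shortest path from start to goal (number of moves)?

Answer: Shortest path length: 9

Derivation:
BFS from (x=4, y=6) until reaching (x=1, y=0):
  Distance 0: (x=4, y=6)
  Distance 1: (x=3, y=6), (x=5, y=6)
  Distance 2: (x=3, y=5), (x=5, y=5), (x=2, y=6), (x=6, y=6), (x=5, y=7)
  Distance 3: (x=3, y=4), (x=5, y=4), (x=2, y=5), (x=6, y=5), (x=1, y=6), (x=7, y=6), (x=2, y=7), (x=6, y=7)
  Distance 4: (x=3, y=3), (x=5, y=3), (x=2, y=4), (x=6, y=4), (x=1, y=5), (x=7, y=5), (x=0, y=6), (x=1, y=7), (x=7, y=7)
  Distance 5: (x=5, y=2), (x=4, y=3), (x=1, y=4), (x=7, y=4), (x=0, y=7)
  Distance 6: (x=4, y=2), (x=6, y=2), (x=1, y=3), (x=7, y=3), (x=0, y=4)
  Distance 7: (x=4, y=1), (x=6, y=1), (x=1, y=2), (x=7, y=2), (x=0, y=3)
  Distance 8: (x=4, y=0), (x=6, y=0), (x=1, y=1), (x=3, y=1), (x=7, y=1), (x=0, y=2), (x=2, y=2)
  Distance 9: (x=1, y=0), (x=5, y=0), (x=7, y=0), (x=2, y=1)  <- goal reached here
One shortest path (9 moves): (x=4, y=6) -> (x=3, y=6) -> (x=2, y=6) -> (x=1, y=6) -> (x=1, y=5) -> (x=1, y=4) -> (x=1, y=3) -> (x=1, y=2) -> (x=1, y=1) -> (x=1, y=0)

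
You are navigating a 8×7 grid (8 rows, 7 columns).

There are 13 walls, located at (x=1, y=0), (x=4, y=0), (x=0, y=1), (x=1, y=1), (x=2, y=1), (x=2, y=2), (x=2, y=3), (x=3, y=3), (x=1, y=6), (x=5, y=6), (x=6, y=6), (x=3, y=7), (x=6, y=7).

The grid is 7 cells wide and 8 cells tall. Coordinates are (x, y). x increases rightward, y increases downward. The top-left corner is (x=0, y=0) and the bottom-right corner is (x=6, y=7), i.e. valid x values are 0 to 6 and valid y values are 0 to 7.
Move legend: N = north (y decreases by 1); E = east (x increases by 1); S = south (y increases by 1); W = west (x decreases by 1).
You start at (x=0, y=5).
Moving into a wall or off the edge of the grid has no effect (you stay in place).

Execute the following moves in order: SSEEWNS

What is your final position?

Start: (x=0, y=5)
  S (south): (x=0, y=5) -> (x=0, y=6)
  S (south): (x=0, y=6) -> (x=0, y=7)
  E (east): (x=0, y=7) -> (x=1, y=7)
  E (east): (x=1, y=7) -> (x=2, y=7)
  W (west): (x=2, y=7) -> (x=1, y=7)
  N (north): blocked, stay at (x=1, y=7)
  S (south): blocked, stay at (x=1, y=7)
Final: (x=1, y=7)

Answer: Final position: (x=1, y=7)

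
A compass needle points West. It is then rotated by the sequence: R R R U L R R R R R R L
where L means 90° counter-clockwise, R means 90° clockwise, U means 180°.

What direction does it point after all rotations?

Answer: Final heading: North

Derivation:
Start: West
  R (right (90° clockwise)) -> North
  R (right (90° clockwise)) -> East
  R (right (90° clockwise)) -> South
  U (U-turn (180°)) -> North
  L (left (90° counter-clockwise)) -> West
  R (right (90° clockwise)) -> North
  R (right (90° clockwise)) -> East
  R (right (90° clockwise)) -> South
  R (right (90° clockwise)) -> West
  R (right (90° clockwise)) -> North
  R (right (90° clockwise)) -> East
  L (left (90° counter-clockwise)) -> North
Final: North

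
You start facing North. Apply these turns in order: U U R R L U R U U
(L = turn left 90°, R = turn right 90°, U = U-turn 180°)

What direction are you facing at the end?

Start: North
  U (U-turn (180°)) -> South
  U (U-turn (180°)) -> North
  R (right (90° clockwise)) -> East
  R (right (90° clockwise)) -> South
  L (left (90° counter-clockwise)) -> East
  U (U-turn (180°)) -> West
  R (right (90° clockwise)) -> North
  U (U-turn (180°)) -> South
  U (U-turn (180°)) -> North
Final: North

Answer: Final heading: North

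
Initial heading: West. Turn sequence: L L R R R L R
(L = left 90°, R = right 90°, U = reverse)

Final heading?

Answer: Final heading: North

Derivation:
Start: West
  L (left (90° counter-clockwise)) -> South
  L (left (90° counter-clockwise)) -> East
  R (right (90° clockwise)) -> South
  R (right (90° clockwise)) -> West
  R (right (90° clockwise)) -> North
  L (left (90° counter-clockwise)) -> West
  R (right (90° clockwise)) -> North
Final: North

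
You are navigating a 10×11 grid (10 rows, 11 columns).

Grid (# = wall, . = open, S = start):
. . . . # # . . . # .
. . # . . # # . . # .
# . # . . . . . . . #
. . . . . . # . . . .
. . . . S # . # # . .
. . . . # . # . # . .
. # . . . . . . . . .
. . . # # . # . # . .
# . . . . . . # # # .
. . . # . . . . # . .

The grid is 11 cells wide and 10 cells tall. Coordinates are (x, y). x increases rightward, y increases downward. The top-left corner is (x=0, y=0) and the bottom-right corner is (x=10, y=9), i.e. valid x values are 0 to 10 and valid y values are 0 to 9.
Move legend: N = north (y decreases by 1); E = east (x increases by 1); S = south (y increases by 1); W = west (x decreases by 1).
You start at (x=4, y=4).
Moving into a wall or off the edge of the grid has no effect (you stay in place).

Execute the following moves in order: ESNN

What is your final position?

Answer: Final position: (x=4, y=2)

Derivation:
Start: (x=4, y=4)
  E (east): blocked, stay at (x=4, y=4)
  S (south): blocked, stay at (x=4, y=4)
  N (north): (x=4, y=4) -> (x=4, y=3)
  N (north): (x=4, y=3) -> (x=4, y=2)
Final: (x=4, y=2)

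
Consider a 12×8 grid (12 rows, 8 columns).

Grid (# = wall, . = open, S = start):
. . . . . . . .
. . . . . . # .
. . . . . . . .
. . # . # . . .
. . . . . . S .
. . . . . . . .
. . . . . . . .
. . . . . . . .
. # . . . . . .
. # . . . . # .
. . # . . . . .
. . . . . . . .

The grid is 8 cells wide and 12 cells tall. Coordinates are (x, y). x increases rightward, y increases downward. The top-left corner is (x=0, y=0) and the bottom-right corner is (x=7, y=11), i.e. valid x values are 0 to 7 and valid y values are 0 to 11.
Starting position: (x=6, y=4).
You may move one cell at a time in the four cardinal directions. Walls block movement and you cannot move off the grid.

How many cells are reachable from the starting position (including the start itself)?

BFS flood-fill from (x=6, y=4):
  Distance 0: (x=6, y=4)
  Distance 1: (x=6, y=3), (x=5, y=4), (x=7, y=4), (x=6, y=5)
  Distance 2: (x=6, y=2), (x=5, y=3), (x=7, y=3), (x=4, y=4), (x=5, y=5), (x=7, y=5), (x=6, y=6)
  Distance 3: (x=5, y=2), (x=7, y=2), (x=3, y=4), (x=4, y=5), (x=5, y=6), (x=7, y=6), (x=6, y=7)
  Distance 4: (x=5, y=1), (x=7, y=1), (x=4, y=2), (x=3, y=3), (x=2, y=4), (x=3, y=5), (x=4, y=6), (x=5, y=7), (x=7, y=7), (x=6, y=8)
  Distance 5: (x=5, y=0), (x=7, y=0), (x=4, y=1), (x=3, y=2), (x=1, y=4), (x=2, y=5), (x=3, y=6), (x=4, y=7), (x=5, y=8), (x=7, y=8)
  Distance 6: (x=4, y=0), (x=6, y=0), (x=3, y=1), (x=2, y=2), (x=1, y=3), (x=0, y=4), (x=1, y=5), (x=2, y=6), (x=3, y=7), (x=4, y=8), (x=5, y=9), (x=7, y=9)
  Distance 7: (x=3, y=0), (x=2, y=1), (x=1, y=2), (x=0, y=3), (x=0, y=5), (x=1, y=6), (x=2, y=7), (x=3, y=8), (x=4, y=9), (x=5, y=10), (x=7, y=10)
  Distance 8: (x=2, y=0), (x=1, y=1), (x=0, y=2), (x=0, y=6), (x=1, y=7), (x=2, y=8), (x=3, y=9), (x=4, y=10), (x=6, y=10), (x=5, y=11), (x=7, y=11)
  Distance 9: (x=1, y=0), (x=0, y=1), (x=0, y=7), (x=2, y=9), (x=3, y=10), (x=4, y=11), (x=6, y=11)
  Distance 10: (x=0, y=0), (x=0, y=8), (x=3, y=11)
  Distance 11: (x=0, y=9), (x=2, y=11)
  Distance 12: (x=0, y=10), (x=1, y=11)
  Distance 13: (x=1, y=10), (x=0, y=11)
Total reachable: 89 (grid has 89 open cells total)

Answer: Reachable cells: 89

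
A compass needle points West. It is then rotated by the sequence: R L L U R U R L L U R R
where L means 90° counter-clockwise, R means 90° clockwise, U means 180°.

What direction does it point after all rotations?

Answer: Final heading: South

Derivation:
Start: West
  R (right (90° clockwise)) -> North
  L (left (90° counter-clockwise)) -> West
  L (left (90° counter-clockwise)) -> South
  U (U-turn (180°)) -> North
  R (right (90° clockwise)) -> East
  U (U-turn (180°)) -> West
  R (right (90° clockwise)) -> North
  L (left (90° counter-clockwise)) -> West
  L (left (90° counter-clockwise)) -> South
  U (U-turn (180°)) -> North
  R (right (90° clockwise)) -> East
  R (right (90° clockwise)) -> South
Final: South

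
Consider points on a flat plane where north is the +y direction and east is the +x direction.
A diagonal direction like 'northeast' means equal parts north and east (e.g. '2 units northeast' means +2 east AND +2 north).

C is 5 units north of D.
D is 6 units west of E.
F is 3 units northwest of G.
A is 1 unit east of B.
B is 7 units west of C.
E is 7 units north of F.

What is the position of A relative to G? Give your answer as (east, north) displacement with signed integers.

Answer: A is at (east=-15, north=15) relative to G.

Derivation:
Place G at the origin (east=0, north=0).
  F is 3 units northwest of G: delta (east=-3, north=+3); F at (east=-3, north=3).
  E is 7 units north of F: delta (east=+0, north=+7); E at (east=-3, north=10).
  D is 6 units west of E: delta (east=-6, north=+0); D at (east=-9, north=10).
  C is 5 units north of D: delta (east=+0, north=+5); C at (east=-9, north=15).
  B is 7 units west of C: delta (east=-7, north=+0); B at (east=-16, north=15).
  A is 1 unit east of B: delta (east=+1, north=+0); A at (east=-15, north=15).
Therefore A relative to G: (east=-15, north=15).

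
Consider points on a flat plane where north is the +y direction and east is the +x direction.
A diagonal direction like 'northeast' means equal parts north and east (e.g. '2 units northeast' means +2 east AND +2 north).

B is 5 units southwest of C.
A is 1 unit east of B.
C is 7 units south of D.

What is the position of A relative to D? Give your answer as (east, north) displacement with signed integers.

Answer: A is at (east=-4, north=-12) relative to D.

Derivation:
Place D at the origin (east=0, north=0).
  C is 7 units south of D: delta (east=+0, north=-7); C at (east=0, north=-7).
  B is 5 units southwest of C: delta (east=-5, north=-5); B at (east=-5, north=-12).
  A is 1 unit east of B: delta (east=+1, north=+0); A at (east=-4, north=-12).
Therefore A relative to D: (east=-4, north=-12).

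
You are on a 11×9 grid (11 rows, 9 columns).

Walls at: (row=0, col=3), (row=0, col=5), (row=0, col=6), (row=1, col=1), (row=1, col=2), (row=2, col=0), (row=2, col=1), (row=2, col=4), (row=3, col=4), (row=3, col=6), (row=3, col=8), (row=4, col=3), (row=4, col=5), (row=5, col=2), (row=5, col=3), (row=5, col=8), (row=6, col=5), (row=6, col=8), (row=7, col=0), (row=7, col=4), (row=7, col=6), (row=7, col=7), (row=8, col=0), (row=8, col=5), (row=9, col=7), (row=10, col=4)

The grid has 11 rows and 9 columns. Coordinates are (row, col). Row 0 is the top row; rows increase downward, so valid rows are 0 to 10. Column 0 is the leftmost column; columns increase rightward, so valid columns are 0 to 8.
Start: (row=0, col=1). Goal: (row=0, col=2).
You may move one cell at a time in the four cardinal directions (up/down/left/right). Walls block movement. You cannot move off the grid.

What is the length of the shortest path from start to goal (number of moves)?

BFS from (row=0, col=1) until reaching (row=0, col=2):
  Distance 0: (row=0, col=1)
  Distance 1: (row=0, col=0), (row=0, col=2)  <- goal reached here
One shortest path (1 moves): (row=0, col=1) -> (row=0, col=2)

Answer: Shortest path length: 1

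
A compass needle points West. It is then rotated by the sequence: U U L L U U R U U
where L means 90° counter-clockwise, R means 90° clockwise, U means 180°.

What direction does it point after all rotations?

Start: West
  U (U-turn (180°)) -> East
  U (U-turn (180°)) -> West
  L (left (90° counter-clockwise)) -> South
  L (left (90° counter-clockwise)) -> East
  U (U-turn (180°)) -> West
  U (U-turn (180°)) -> East
  R (right (90° clockwise)) -> South
  U (U-turn (180°)) -> North
  U (U-turn (180°)) -> South
Final: South

Answer: Final heading: South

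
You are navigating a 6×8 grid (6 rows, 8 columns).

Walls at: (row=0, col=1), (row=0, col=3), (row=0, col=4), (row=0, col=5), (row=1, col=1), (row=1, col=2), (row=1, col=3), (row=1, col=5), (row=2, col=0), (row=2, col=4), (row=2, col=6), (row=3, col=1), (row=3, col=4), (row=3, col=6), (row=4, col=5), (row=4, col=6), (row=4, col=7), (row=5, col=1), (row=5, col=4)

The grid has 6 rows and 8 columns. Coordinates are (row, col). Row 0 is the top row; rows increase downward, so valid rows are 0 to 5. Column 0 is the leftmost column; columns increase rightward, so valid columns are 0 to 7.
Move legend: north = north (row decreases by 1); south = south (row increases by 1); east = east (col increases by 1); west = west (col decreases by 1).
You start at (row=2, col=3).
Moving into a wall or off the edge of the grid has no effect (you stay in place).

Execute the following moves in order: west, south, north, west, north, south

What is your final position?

Start: (row=2, col=3)
  west (west): (row=2, col=3) -> (row=2, col=2)
  south (south): (row=2, col=2) -> (row=3, col=2)
  north (north): (row=3, col=2) -> (row=2, col=2)
  west (west): (row=2, col=2) -> (row=2, col=1)
  north (north): blocked, stay at (row=2, col=1)
  south (south): blocked, stay at (row=2, col=1)
Final: (row=2, col=1)

Answer: Final position: (row=2, col=1)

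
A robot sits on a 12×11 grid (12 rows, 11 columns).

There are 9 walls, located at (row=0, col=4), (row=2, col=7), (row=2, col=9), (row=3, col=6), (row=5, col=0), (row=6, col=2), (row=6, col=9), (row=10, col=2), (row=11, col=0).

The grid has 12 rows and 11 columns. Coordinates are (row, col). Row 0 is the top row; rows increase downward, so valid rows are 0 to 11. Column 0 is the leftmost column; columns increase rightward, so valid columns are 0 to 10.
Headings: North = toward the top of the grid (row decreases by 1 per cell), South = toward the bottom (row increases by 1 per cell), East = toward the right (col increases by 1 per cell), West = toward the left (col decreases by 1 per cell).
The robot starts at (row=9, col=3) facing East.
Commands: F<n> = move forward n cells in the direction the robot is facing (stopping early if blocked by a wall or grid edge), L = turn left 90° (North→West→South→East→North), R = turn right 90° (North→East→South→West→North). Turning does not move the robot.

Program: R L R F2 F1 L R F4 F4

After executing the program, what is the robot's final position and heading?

Answer: Final position: (row=11, col=3), facing South

Derivation:
Start: (row=9, col=3), facing East
  R: turn right, now facing South
  L: turn left, now facing East
  R: turn right, now facing South
  F2: move forward 2, now at (row=11, col=3)
  F1: move forward 0/1 (blocked), now at (row=11, col=3)
  L: turn left, now facing East
  R: turn right, now facing South
  F4: move forward 0/4 (blocked), now at (row=11, col=3)
  F4: move forward 0/4 (blocked), now at (row=11, col=3)
Final: (row=11, col=3), facing South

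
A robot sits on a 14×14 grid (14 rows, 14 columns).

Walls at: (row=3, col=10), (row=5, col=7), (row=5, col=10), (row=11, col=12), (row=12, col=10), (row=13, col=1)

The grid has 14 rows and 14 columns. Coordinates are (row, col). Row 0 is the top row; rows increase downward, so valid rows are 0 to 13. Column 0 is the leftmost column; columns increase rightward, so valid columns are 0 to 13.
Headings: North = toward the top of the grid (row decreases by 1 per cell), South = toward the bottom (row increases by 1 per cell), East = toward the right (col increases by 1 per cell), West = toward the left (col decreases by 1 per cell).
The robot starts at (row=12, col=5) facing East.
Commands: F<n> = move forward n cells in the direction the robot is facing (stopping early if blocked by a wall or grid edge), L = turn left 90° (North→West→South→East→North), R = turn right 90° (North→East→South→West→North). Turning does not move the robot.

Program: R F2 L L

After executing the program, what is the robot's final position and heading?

Answer: Final position: (row=13, col=5), facing North

Derivation:
Start: (row=12, col=5), facing East
  R: turn right, now facing South
  F2: move forward 1/2 (blocked), now at (row=13, col=5)
  L: turn left, now facing East
  L: turn left, now facing North
Final: (row=13, col=5), facing North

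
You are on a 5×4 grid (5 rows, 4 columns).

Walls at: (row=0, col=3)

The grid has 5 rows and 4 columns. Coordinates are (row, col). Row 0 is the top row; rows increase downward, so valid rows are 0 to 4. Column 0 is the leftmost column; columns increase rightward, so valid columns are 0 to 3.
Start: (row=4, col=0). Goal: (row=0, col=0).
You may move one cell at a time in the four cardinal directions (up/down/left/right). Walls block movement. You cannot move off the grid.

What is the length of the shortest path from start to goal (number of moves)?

Answer: Shortest path length: 4

Derivation:
BFS from (row=4, col=0) until reaching (row=0, col=0):
  Distance 0: (row=4, col=0)
  Distance 1: (row=3, col=0), (row=4, col=1)
  Distance 2: (row=2, col=0), (row=3, col=1), (row=4, col=2)
  Distance 3: (row=1, col=0), (row=2, col=1), (row=3, col=2), (row=4, col=3)
  Distance 4: (row=0, col=0), (row=1, col=1), (row=2, col=2), (row=3, col=3)  <- goal reached here
One shortest path (4 moves): (row=4, col=0) -> (row=3, col=0) -> (row=2, col=0) -> (row=1, col=0) -> (row=0, col=0)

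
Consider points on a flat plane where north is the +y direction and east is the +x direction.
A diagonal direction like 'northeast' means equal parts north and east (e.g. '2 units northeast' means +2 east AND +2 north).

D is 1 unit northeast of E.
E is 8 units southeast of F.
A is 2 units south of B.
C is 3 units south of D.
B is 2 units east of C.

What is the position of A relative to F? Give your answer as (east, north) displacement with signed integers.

Place F at the origin (east=0, north=0).
  E is 8 units southeast of F: delta (east=+8, north=-8); E at (east=8, north=-8).
  D is 1 unit northeast of E: delta (east=+1, north=+1); D at (east=9, north=-7).
  C is 3 units south of D: delta (east=+0, north=-3); C at (east=9, north=-10).
  B is 2 units east of C: delta (east=+2, north=+0); B at (east=11, north=-10).
  A is 2 units south of B: delta (east=+0, north=-2); A at (east=11, north=-12).
Therefore A relative to F: (east=11, north=-12).

Answer: A is at (east=11, north=-12) relative to F.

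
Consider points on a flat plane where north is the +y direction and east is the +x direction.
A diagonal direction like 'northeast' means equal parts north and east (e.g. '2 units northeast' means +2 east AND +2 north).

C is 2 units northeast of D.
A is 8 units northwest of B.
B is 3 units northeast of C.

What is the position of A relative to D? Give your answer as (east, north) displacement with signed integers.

Place D at the origin (east=0, north=0).
  C is 2 units northeast of D: delta (east=+2, north=+2); C at (east=2, north=2).
  B is 3 units northeast of C: delta (east=+3, north=+3); B at (east=5, north=5).
  A is 8 units northwest of B: delta (east=-8, north=+8); A at (east=-3, north=13).
Therefore A relative to D: (east=-3, north=13).

Answer: A is at (east=-3, north=13) relative to D.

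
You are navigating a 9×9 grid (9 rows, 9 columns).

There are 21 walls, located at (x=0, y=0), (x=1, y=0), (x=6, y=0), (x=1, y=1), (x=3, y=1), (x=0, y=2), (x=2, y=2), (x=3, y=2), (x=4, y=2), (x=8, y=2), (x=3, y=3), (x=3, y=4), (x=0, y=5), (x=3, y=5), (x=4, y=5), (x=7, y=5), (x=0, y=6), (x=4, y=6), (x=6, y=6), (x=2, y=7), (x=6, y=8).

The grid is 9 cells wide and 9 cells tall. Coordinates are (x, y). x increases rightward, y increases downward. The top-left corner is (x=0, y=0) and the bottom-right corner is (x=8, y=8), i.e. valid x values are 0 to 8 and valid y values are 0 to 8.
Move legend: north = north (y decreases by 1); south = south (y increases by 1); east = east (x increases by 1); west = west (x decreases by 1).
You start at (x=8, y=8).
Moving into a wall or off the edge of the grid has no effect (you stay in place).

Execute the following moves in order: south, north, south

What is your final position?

Start: (x=8, y=8)
  south (south): blocked, stay at (x=8, y=8)
  north (north): (x=8, y=8) -> (x=8, y=7)
  south (south): (x=8, y=7) -> (x=8, y=8)
Final: (x=8, y=8)

Answer: Final position: (x=8, y=8)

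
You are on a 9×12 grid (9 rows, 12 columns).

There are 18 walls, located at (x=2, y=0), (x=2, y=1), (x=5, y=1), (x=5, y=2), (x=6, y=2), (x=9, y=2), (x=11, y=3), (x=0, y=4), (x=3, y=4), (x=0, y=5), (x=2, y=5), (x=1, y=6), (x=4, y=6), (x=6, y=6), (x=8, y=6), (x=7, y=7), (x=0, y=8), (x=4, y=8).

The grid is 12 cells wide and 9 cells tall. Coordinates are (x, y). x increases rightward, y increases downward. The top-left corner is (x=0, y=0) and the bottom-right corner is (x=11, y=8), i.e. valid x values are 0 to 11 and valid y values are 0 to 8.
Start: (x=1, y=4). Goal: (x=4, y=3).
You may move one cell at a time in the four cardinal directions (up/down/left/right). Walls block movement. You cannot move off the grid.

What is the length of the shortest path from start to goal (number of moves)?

Answer: Shortest path length: 4

Derivation:
BFS from (x=1, y=4) until reaching (x=4, y=3):
  Distance 0: (x=1, y=4)
  Distance 1: (x=1, y=3), (x=2, y=4), (x=1, y=5)
  Distance 2: (x=1, y=2), (x=0, y=3), (x=2, y=3)
  Distance 3: (x=1, y=1), (x=0, y=2), (x=2, y=2), (x=3, y=3)
  Distance 4: (x=1, y=0), (x=0, y=1), (x=3, y=2), (x=4, y=3)  <- goal reached here
One shortest path (4 moves): (x=1, y=4) -> (x=2, y=4) -> (x=2, y=3) -> (x=3, y=3) -> (x=4, y=3)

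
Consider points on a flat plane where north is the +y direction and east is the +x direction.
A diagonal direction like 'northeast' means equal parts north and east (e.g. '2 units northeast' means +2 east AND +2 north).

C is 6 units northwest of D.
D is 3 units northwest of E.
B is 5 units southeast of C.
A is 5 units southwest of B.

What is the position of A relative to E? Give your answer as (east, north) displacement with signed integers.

Place E at the origin (east=0, north=0).
  D is 3 units northwest of E: delta (east=-3, north=+3); D at (east=-3, north=3).
  C is 6 units northwest of D: delta (east=-6, north=+6); C at (east=-9, north=9).
  B is 5 units southeast of C: delta (east=+5, north=-5); B at (east=-4, north=4).
  A is 5 units southwest of B: delta (east=-5, north=-5); A at (east=-9, north=-1).
Therefore A relative to E: (east=-9, north=-1).

Answer: A is at (east=-9, north=-1) relative to E.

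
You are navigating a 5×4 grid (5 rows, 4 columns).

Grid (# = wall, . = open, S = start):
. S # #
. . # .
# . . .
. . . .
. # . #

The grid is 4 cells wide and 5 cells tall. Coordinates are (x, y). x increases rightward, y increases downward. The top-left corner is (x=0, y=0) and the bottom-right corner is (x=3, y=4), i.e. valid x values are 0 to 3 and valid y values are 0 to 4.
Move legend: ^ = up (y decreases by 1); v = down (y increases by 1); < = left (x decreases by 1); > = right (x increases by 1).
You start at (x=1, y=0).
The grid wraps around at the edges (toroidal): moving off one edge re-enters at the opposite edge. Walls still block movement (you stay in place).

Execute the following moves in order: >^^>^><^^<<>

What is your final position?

Start: (x=1, y=0)
  > (right): blocked, stay at (x=1, y=0)
  ^ (up): blocked, stay at (x=1, y=0)
  ^ (up): blocked, stay at (x=1, y=0)
  > (right): blocked, stay at (x=1, y=0)
  ^ (up): blocked, stay at (x=1, y=0)
  > (right): blocked, stay at (x=1, y=0)
  < (left): (x=1, y=0) -> (x=0, y=0)
  ^ (up): (x=0, y=0) -> (x=0, y=4)
  ^ (up): (x=0, y=4) -> (x=0, y=3)
  < (left): (x=0, y=3) -> (x=3, y=3)
  < (left): (x=3, y=3) -> (x=2, y=3)
  > (right): (x=2, y=3) -> (x=3, y=3)
Final: (x=3, y=3)

Answer: Final position: (x=3, y=3)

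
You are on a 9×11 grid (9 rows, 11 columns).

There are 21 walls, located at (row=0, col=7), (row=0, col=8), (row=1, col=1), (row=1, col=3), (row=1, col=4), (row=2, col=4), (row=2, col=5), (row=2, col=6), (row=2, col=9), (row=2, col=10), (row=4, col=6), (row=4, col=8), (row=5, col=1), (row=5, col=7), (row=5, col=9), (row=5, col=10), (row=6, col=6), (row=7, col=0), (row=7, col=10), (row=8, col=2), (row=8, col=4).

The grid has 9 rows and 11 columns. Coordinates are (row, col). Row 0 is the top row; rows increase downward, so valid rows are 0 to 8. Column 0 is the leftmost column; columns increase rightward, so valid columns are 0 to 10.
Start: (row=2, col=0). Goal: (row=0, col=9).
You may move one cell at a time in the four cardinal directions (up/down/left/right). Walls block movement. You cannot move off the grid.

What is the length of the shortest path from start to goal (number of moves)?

Answer: Shortest path length: 13

Derivation:
BFS from (row=2, col=0) until reaching (row=0, col=9):
  Distance 0: (row=2, col=0)
  Distance 1: (row=1, col=0), (row=2, col=1), (row=3, col=0)
  Distance 2: (row=0, col=0), (row=2, col=2), (row=3, col=1), (row=4, col=0)
  Distance 3: (row=0, col=1), (row=1, col=2), (row=2, col=3), (row=3, col=2), (row=4, col=1), (row=5, col=0)
  Distance 4: (row=0, col=2), (row=3, col=3), (row=4, col=2), (row=6, col=0)
  Distance 5: (row=0, col=3), (row=3, col=4), (row=4, col=3), (row=5, col=2), (row=6, col=1)
  Distance 6: (row=0, col=4), (row=3, col=5), (row=4, col=4), (row=5, col=3), (row=6, col=2), (row=7, col=1)
  Distance 7: (row=0, col=5), (row=3, col=6), (row=4, col=5), (row=5, col=4), (row=6, col=3), (row=7, col=2), (row=8, col=1)
  Distance 8: (row=0, col=6), (row=1, col=5), (row=3, col=7), (row=5, col=5), (row=6, col=4), (row=7, col=3), (row=8, col=0)
  Distance 9: (row=1, col=6), (row=2, col=7), (row=3, col=8), (row=4, col=7), (row=5, col=6), (row=6, col=5), (row=7, col=4), (row=8, col=3)
  Distance 10: (row=1, col=7), (row=2, col=8), (row=3, col=9), (row=7, col=5)
  Distance 11: (row=1, col=8), (row=3, col=10), (row=4, col=9), (row=7, col=6), (row=8, col=5)
  Distance 12: (row=1, col=9), (row=4, col=10), (row=7, col=7), (row=8, col=6)
  Distance 13: (row=0, col=9), (row=1, col=10), (row=6, col=7), (row=7, col=8), (row=8, col=7)  <- goal reached here
One shortest path (13 moves): (row=2, col=0) -> (row=2, col=1) -> (row=2, col=2) -> (row=2, col=3) -> (row=3, col=3) -> (row=3, col=4) -> (row=3, col=5) -> (row=3, col=6) -> (row=3, col=7) -> (row=3, col=8) -> (row=2, col=8) -> (row=1, col=8) -> (row=1, col=9) -> (row=0, col=9)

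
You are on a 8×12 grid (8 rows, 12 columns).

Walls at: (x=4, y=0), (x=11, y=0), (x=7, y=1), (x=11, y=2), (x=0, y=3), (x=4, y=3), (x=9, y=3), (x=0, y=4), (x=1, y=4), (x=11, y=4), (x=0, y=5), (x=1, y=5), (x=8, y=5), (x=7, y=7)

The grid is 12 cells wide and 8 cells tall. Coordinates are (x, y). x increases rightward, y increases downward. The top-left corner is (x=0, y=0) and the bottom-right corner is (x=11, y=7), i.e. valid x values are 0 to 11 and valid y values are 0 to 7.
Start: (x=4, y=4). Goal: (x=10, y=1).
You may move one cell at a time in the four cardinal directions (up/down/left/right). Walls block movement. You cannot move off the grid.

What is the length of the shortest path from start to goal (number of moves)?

Answer: Shortest path length: 9

Derivation:
BFS from (x=4, y=4) until reaching (x=10, y=1):
  Distance 0: (x=4, y=4)
  Distance 1: (x=3, y=4), (x=5, y=4), (x=4, y=5)
  Distance 2: (x=3, y=3), (x=5, y=3), (x=2, y=4), (x=6, y=4), (x=3, y=5), (x=5, y=5), (x=4, y=6)
  Distance 3: (x=3, y=2), (x=5, y=2), (x=2, y=3), (x=6, y=3), (x=7, y=4), (x=2, y=5), (x=6, y=5), (x=3, y=6), (x=5, y=6), (x=4, y=7)
  Distance 4: (x=3, y=1), (x=5, y=1), (x=2, y=2), (x=4, y=2), (x=6, y=2), (x=1, y=3), (x=7, y=3), (x=8, y=4), (x=7, y=5), (x=2, y=6), (x=6, y=6), (x=3, y=7), (x=5, y=7)
  Distance 5: (x=3, y=0), (x=5, y=0), (x=2, y=1), (x=4, y=1), (x=6, y=1), (x=1, y=2), (x=7, y=2), (x=8, y=3), (x=9, y=4), (x=1, y=6), (x=7, y=6), (x=2, y=7), (x=6, y=7)
  Distance 6: (x=2, y=0), (x=6, y=0), (x=1, y=1), (x=0, y=2), (x=8, y=2), (x=10, y=4), (x=9, y=5), (x=0, y=6), (x=8, y=6), (x=1, y=7)
  Distance 7: (x=1, y=0), (x=7, y=0), (x=0, y=1), (x=8, y=1), (x=9, y=2), (x=10, y=3), (x=10, y=5), (x=9, y=6), (x=0, y=7), (x=8, y=7)
  Distance 8: (x=0, y=0), (x=8, y=0), (x=9, y=1), (x=10, y=2), (x=11, y=3), (x=11, y=5), (x=10, y=6), (x=9, y=7)
  Distance 9: (x=9, y=0), (x=10, y=1), (x=11, y=6), (x=10, y=7)  <- goal reached here
One shortest path (9 moves): (x=4, y=4) -> (x=5, y=4) -> (x=6, y=4) -> (x=7, y=4) -> (x=8, y=4) -> (x=9, y=4) -> (x=10, y=4) -> (x=10, y=3) -> (x=10, y=2) -> (x=10, y=1)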